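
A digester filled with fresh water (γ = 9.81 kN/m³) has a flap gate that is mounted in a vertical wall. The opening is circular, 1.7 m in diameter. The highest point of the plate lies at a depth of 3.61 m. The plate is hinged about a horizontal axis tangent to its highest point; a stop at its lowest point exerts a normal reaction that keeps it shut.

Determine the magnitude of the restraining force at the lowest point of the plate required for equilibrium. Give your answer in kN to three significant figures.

γ = 9.81 kN/m³.
The centroid is at the centre, 0.85 m below the top of the plate, so the centroid depth is h_c = 3.61 + 0.85 = 4.46 m.
A = π(0.85)² = 2.2698 m².
Resultant F = γ·h_c·A = 9.81 × 4.46 × 2.2698 = 99.3097 kN.
I_c = πr⁴/4 = π × 0.85⁴/4 = 0.409983 m⁴.
Centre of pressure: y_p = y_c + I_c/(y_c·A) = 4.46 + 0.409983/(4.46 × 2.2698) = 4.46 + 0.0404989 = 4.5005 m along the plane.
The resultant acts 0.85 + 0.0404989 = 0.890499 m (along the plate) below the hinge at the top edge, so the moment about the hinge is M = F × 0.890499 = 99.3097 × 0.890499 = 88.4352 kN·m.
A normal force at the bottom, 1.7 m from the hinge, must supply this moment: P = 88.4352/1.7 = 52.0207 kN.

P ≈ 52.0 kN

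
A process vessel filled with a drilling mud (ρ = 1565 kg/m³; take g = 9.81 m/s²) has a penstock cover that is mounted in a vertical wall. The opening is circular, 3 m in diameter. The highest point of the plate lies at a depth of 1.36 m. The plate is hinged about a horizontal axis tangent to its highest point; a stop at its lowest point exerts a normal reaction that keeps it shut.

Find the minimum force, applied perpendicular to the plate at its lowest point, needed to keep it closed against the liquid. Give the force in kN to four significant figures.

P ≈ 175.5 kN

γ = ρg = 1565 × 9.81 / 1000 = 15.35265 kN/m³.
The centroid is at the centre, 1.5 m below the top of the plate, so the centroid depth is h_c = 1.36 + 1.5 = 2.86 m.
A = π(1.5)² = 7.06858 m².
Resultant F = γ·h_c·A = 15.35265 × 2.86 × 7.06858 = 310.371 kN.
I_c = πr⁴/4 = π × 1.5⁴/4 = 3.97608 m⁴.
Centre of pressure: y_p = y_c + I_c/(y_c·A) = 2.86 + 3.97608/(2.86 × 7.06858) = 2.86 + 0.196679 = 3.05668 m along the plane.
The resultant acts 1.5 + 0.196679 = 1.69668 m (along the plate) below the hinge at the top edge, so the moment about the hinge is M = F × 1.69668 = 310.371 × 1.69668 = 526.6 kN·m.
A normal force at the bottom, 3 m from the hinge, must supply this moment: P = 526.6/3 = 175.533 kN.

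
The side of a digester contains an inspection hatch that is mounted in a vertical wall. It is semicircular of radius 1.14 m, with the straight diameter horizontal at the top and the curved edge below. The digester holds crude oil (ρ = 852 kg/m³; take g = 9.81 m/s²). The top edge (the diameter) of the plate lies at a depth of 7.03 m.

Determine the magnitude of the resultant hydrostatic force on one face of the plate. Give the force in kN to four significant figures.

F ≈ 128.2 kN

γ = ρg = 852 × 9.81 / 1000 = 8.35812 kN/m³.
The centroid of a semicircle lies 4r/(3π) = 0.483831 m from the diameter, here below the top edge, so the centroid depth is h_c = 7.03 + 0.483831 = 7.51383 m.
A = πr²/2 = π × 1.14²/2 = 2.04141 m².
Resultant F = γ·h_c·A = 8.35812 × 7.51383 × 2.04141 = 128.204 kN.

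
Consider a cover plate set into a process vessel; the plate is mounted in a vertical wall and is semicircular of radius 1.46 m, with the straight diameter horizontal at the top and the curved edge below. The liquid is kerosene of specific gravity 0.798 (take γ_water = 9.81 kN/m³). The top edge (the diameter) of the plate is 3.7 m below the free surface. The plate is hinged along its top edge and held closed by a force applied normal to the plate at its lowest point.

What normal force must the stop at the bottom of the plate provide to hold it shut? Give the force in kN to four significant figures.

P ≈ 50.73 kN

γ = 0.798 × 9.81 = 7.82838 kN/m³.
The centroid of a semicircle lies 4r/(3π) = 0.619643 m from the diameter, here below the top edge, so the centroid depth is h_c = 3.7 + 0.619643 = 4.31964 m.
A = πr²/2 = π × 1.46²/2 = 3.34831 m².
Resultant F = γ·h_c·A = 7.82838 × 4.31964 × 3.34831 = 113.226 kN.
I_c = (π/8 − 8/(9π))·r⁴ = 0.109757 × 1.46⁴ = 0.498705 m⁴.
Centre of pressure: y_p = y_c + I_c/(y_c·A) = 4.31964 + 0.498705/(4.31964 × 3.34831) = 4.31964 + 0.0344803 = 4.35412 m along the plane.
The resultant acts 0.619643 + 0.0344803 = 0.654123 m (along the plate) below the hinge at the top edge, so the moment about the hinge is M = F × 0.654123 = 113.226 × 0.654123 = 74.0637 kN·m.
A normal force at the bottom, 1.46 m from the hinge, must supply this moment: P = 74.0637/1.46 = 50.7286 kN.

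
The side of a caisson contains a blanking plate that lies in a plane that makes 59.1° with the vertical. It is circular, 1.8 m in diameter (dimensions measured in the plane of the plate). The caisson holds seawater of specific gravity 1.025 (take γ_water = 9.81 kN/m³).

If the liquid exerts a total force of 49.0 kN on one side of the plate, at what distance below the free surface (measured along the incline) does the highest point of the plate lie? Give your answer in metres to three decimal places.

y_top ≈ 2.829 m

γ = 1.025 × 9.81 = 10.05525 kN/m³.
A = π(0.9)² = 2.54469 m².
From F = γ·h_c·A, the centroid depth is h_c = 49.0/(10.05525 × 2.54469) = 1.915 m.
The plate makes 59.1° with the vertical, i.e. θ = 90° − 59.1° = 30.9° to the horizontal. Measuring y along the incline from the free-surface line, vertical depth h = y·sinθ with sinθ = 0.513541.
Along the incline, y_c = h_c/sinθ = 1.915/0.513541 = 3.72901 m.
The centroid is at the centre, 0.9 m below the top of the plate, so the highest point sits at y_top = 3.72901 − 0.9 = 2.82901 m along the incline.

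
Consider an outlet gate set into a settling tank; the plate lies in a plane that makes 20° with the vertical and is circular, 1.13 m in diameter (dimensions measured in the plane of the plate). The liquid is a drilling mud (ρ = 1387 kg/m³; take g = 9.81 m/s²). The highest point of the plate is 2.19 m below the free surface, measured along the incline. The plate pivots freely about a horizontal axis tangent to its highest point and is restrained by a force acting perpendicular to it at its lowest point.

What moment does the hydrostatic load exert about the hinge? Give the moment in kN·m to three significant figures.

γ = ρg = 1387 × 9.81 / 1000 = 13.60647 kN/m³.
The plate makes 20° with the vertical, i.e. θ = 90° − 20° = 70° to the horizontal. Measuring y along the incline from the free-surface line, vertical depth h = y·sinθ with sinθ = 0.939693.
The centroid is at the centre, 0.565 m below the top of the plate, so y_c = 2.19 + 0.565 = 2.755 m and h_c = 2.755 × 0.939693 = 2.58885 m.
A = π(0.565)² = 1.00287 m².
Resultant F = γ·h_c·A = 13.60647 × 2.58885 × 1.00287 = 35.3262 kN.
I_c = πr⁴/4 = π × 0.565⁴/4 = 0.0800357 m⁴.
Centre of pressure: y_p = y_c + I_c/(y_c·A) = 2.755 + 0.0800357/(2.755 × 1.00287) = 2.755 + 0.0289679 = 2.78397 m along the plane.
The resultant acts 0.565 + 0.0289679 = 0.593968 m (along the plate) below the hinge at the top edge, so the moment about the hinge is M = F × 0.593968 = 35.3262 × 0.593968 = 20.9826 kN·m.

M ≈ 21.0 kN·m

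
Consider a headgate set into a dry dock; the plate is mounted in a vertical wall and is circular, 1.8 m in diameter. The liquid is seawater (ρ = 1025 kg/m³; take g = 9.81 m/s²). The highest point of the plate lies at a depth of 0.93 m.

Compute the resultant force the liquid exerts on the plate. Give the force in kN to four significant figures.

F ≈ 46.83 kN

γ = ρg = 1025 × 9.81 / 1000 = 10.05525 kN/m³.
The centroid is at the centre, 0.9 m below the top of the plate, so the centroid depth is h_c = 0.93 + 0.9 = 1.83 m.
A = π(0.9)² = 2.54469 m².
Resultant F = γ·h_c·A = 10.05525 × 1.83 × 2.54469 = 46.8251 kN.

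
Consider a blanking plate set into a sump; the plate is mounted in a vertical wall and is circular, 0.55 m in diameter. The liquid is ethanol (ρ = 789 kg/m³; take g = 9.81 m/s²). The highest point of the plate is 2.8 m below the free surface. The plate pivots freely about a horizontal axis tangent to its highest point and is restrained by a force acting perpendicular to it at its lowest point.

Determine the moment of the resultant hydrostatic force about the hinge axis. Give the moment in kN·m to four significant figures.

M ≈ 1.590 kN·m

γ = ρg = 789 × 9.81 / 1000 = 7.74009 kN/m³.
The centroid is at the centre, 0.275 m below the top of the plate, so the centroid depth is h_c = 2.8 + 0.275 = 3.075 m.
A = π(0.275)² = 0.237583 m².
Resultant F = γ·h_c·A = 7.74009 × 3.075 × 0.237583 = 5.65466 kN.
I_c = πr⁴/4 = π × 0.275⁴/4 = 0.0044918 m⁴.
Centre of pressure: y_p = y_c + I_c/(y_c·A) = 3.075 + 0.0044918/(3.075 × 0.237583) = 3.075 + 0.00614837 = 3.08115 m along the plane.
The resultant acts 0.275 + 0.00614837 = 0.281148 m (along the plate) below the hinge at the top edge, so the moment about the hinge is M = F × 0.281148 = 5.65466 × 0.281148 = 1.5898 kN·m.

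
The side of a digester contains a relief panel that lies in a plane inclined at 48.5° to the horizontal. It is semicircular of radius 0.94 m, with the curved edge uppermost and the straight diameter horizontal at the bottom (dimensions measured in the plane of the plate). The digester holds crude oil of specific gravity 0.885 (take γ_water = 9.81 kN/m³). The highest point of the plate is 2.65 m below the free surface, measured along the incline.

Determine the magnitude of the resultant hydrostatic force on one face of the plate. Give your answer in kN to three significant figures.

F ≈ 28.8 kN

γ = 0.885 × 9.81 = 8.68185 kN/m³.
Let θ = 48.5° be the plate's angle to the horizontal; measure y along the incline from where the plane meets the free surface. Vertical depth h = y·sinθ with sinθ = 0.748956.
The centroid lies 4r/(3π) = 0.398948 m above the diameter, so r − 4r/(3π) = 0.94 − 0.398948 = 0.541052 m below the topmost point, so y_c = 2.65 + 0.541052 = 3.19105 m and h_c = 3.19105 × 0.748956 = 2.38996 m.
A = πr²/2 = π × 0.94²/2 = 1.38796 m².
Resultant F = γ·h_c·A = 8.68185 × 2.38996 × 1.38796 = 28.7992 kN.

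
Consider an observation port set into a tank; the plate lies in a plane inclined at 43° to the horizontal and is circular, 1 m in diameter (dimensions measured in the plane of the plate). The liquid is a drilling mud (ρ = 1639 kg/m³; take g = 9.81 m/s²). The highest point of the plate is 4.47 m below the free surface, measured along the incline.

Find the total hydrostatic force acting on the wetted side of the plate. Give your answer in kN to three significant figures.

F ≈ 42.8 kN

γ = ρg = 1639 × 9.81 / 1000 = 16.07859 kN/m³.
Let θ = 43° be the plate's angle to the horizontal; measure y along the incline from where the plane meets the free surface. Vertical depth h = y·sinθ with sinθ = 0.681998.
The centroid is at the centre, 0.5 m below the top of the plate, so y_c = 4.47 + 0.5 = 4.97 m and h_c = 4.97 × 0.681998 = 3.38953 m.
A = π(0.5)² = 0.785398 m².
Resultant F = γ·h_c·A = 16.07859 × 3.38953 × 0.785398 = 42.8033 kN.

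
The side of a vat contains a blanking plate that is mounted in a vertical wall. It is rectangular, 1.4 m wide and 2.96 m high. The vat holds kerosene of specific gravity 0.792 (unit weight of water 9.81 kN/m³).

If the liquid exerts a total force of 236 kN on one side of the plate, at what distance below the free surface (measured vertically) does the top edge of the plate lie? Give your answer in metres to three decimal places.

d_top ≈ 5.850 m

γ = 0.792 × 9.81 = 7.76952 kN/m³.
A = 1.4 × 2.96 = 4.144 m².
From F = γ·h_c·A, the centroid depth is h_c = 236/(7.76952 × 4.144) = 7.3299 m.
The centroid lies 2.96/2 = 1.48 m below the top edge, so the top edge sits at h_top = 7.3299 − 1.48 = 5.8499 m below the surface.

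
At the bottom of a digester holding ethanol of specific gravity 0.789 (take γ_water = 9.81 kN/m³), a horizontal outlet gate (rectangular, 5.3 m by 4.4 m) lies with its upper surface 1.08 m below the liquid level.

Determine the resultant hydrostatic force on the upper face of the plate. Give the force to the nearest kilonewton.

F ≈ 195 kN

γ = 0.789 × 9.81 = 7.74009 kN/m³.
The plate is horizontal, so pressure is uniform at p = γ·h = 7.74009 × 1.08 = 8.3593 kN/m².
A = 5.3 × 4.4 = 23.32 m².
F = p·A = 8.3593 × 23.32 = 194.939 kN.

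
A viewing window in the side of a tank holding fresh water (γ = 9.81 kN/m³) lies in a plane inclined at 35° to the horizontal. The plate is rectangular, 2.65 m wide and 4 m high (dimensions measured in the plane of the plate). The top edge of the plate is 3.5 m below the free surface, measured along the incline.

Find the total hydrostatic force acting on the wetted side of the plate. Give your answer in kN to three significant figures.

F ≈ 328 kN

γ = 9.81 kN/m³.
Let θ = 35° be the plate's angle to the horizontal; measure y along the incline from where the plane meets the free surface. Vertical depth h = y·sinθ with sinθ = 0.573576.
The centroid lies 4/2 = 2 m below the top edge, so y_c = 3.5 + 2 = 5.5 m and h_c = 5.5 × 0.573576 = 3.15467 m.
A = 2.65 × 4 = 10.6 m².
Resultant F = γ·h_c·A = 9.81 × 3.15467 × 10.6 = 328.042 kN.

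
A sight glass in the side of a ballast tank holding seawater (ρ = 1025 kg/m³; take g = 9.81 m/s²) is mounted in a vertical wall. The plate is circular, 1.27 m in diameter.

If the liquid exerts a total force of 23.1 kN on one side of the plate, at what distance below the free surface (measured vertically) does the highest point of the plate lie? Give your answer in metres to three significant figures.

γ = ρg = 1025 × 9.81 / 1000 = 10.05525 kN/m³.
A = π(0.635)² = 1.26677 m².
From F = γ·h_c·A, the centroid depth is h_c = 23.1/(10.05525 × 1.26677) = 1.81352 m.
The centroid is at the centre, 0.635 m below the top of the plate, so the highest point sits at h_top = 1.81352 − 0.635 = 1.17852 m below the surface.

d_top ≈ 1.18 m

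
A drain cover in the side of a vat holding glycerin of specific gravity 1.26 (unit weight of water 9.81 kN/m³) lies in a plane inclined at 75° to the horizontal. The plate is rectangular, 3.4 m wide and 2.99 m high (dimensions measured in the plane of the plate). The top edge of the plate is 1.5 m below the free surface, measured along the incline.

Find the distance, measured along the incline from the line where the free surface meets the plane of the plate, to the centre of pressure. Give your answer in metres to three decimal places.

y_p = 3.244 m

γ = 1.26 × 9.81 = 12.3606 kN/m³.
Let θ = 75° be the plate's angle to the horizontal; measure y along the incline from where the plane meets the free surface. Vertical depth h = y·sinθ with sinθ = 0.965926.
The centroid lies 2.99/2 = 1.495 m below the top edge, so y_c = 1.5 + 1.495 = 2.995 m and h_c = 2.995 × 0.965926 = 2.89295 m.
A = 3.4 × 2.99 = 10.166 m².
Resultant F = γ·h_c·A = 12.3606 × 2.89295 × 10.166 = 363.522 kN.
I_c = b·h³/12 = 3.4 × 2.99³/12 = 7.57375 m⁴.
Centre of pressure: y_p = y_c + I_c/(y_c·A) = 2.995 + 7.57375/(2.995 × 10.166) = 2.995 + 0.248751 = 3.24375 m along the plane.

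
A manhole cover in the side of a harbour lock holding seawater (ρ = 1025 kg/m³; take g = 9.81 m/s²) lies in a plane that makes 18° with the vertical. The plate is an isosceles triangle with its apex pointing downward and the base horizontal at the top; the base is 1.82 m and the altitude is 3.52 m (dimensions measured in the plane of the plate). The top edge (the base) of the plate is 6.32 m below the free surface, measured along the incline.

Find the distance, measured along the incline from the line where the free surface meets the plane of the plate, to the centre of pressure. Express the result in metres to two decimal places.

γ = ρg = 1025 × 9.81 / 1000 = 10.05525 kN/m³.
The plate makes 18° with the vertical, i.e. θ = 90° − 18° = 72° to the horizontal. Measuring y along the incline from the free-surface line, vertical depth h = y·sinθ with sinθ = 0.951057.
With the apex down, the centroid sits h/3 = 3.52/3 = 1.17333 m below the base (the top edge), so y_c = 6.32 + 1.17333 = 7.49333 m and h_c = 7.49333 × 0.951057 = 7.12658 m.
A = ½ × 1.82 × 3.52 = 3.2032 m².
Resultant F = γ·h_c·A = 10.05525 × 7.12658 × 3.2032 = 229.54 kN.
I_c = b·h³/36 = 1.82 × 3.52³/36 = 2.20494 m⁴.
Centre of pressure: y_p = y_c + I_c/(y_c·A) = 7.49333 + 2.20494/(7.49333 × 3.2032) = 7.49333 + 0.0918624 = 7.58519 m along the plane.

y_p = 7.59 m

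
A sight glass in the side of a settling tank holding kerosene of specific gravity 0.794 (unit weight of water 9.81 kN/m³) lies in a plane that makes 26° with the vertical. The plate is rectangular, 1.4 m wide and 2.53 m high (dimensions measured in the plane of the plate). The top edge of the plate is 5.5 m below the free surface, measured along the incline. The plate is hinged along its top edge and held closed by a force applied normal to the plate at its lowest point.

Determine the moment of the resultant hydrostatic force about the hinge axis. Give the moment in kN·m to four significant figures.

γ = 0.794 × 9.81 = 7.78914 kN/m³.
The plate makes 26° with the vertical, i.e. θ = 90° − 26° = 64° to the horizontal. Measuring y along the incline from the free-surface line, vertical depth h = y·sinθ with sinθ = 0.898794.
The centroid lies 2.53/2 = 1.265 m below the top edge, so y_c = 5.5 + 1.265 = 6.765 m and h_c = 6.765 × 0.898794 = 6.08034 m.
A = 1.4 × 2.53 = 3.542 m².
Resultant F = γ·h_c·A = 7.78914 × 6.08034 × 3.542 = 167.751 kN.
I_c = b·h³/12 = 1.4 × 2.53³/12 = 1.88933 m⁴.
Centre of pressure: y_p = y_c + I_c/(y_c·A) = 6.765 + 1.88933/(6.765 × 3.542) = 6.765 + 0.0788481 = 6.84385 m along the plane.
The resultant acts 1.265 + 0.0788481 = 1.34385 m (along the plate) below the hinge at the top edge, so the moment about the hinge is M = F × 1.34385 = 167.751 × 1.34385 = 225.432 kN·m.

M ≈ 225.4 kN·m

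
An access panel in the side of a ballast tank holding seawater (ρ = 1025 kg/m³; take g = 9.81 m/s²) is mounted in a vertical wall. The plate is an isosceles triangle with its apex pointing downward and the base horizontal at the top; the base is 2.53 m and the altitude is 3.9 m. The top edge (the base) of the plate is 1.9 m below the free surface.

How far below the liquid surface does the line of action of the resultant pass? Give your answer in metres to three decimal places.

γ = ρg = 1025 × 9.81 / 1000 = 10.05525 kN/m³.
With the apex down, the centroid sits h/3 = 3.9/3 = 1.3 m below the base (the top edge), so the centroid depth is h_c = 1.9 + 1.3 = 3.2 m.
A = ½ × 2.53 × 3.9 = 4.9335 m².
Resultant F = γ·h_c·A = 10.05525 × 3.2 × 4.9335 = 158.744 kN.
I_c = b·h³/36 = 2.53 × 3.9³/36 = 4.16881 m⁴.
Centre of pressure: y_p = y_c + I_c/(y_c·A) = 3.2 + 4.16881/(3.2 × 4.9335) = 3.2 + 0.264063 = 3.46406 m along the plane.

h_p = 3.464 m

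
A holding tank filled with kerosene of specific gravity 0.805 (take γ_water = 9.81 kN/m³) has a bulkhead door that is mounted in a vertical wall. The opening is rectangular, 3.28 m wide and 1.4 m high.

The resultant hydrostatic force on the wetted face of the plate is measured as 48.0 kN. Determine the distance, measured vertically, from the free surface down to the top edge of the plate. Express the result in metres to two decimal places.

γ = 0.805 × 9.81 = 7.89705 kN/m³.
A = 3.28 × 1.4 = 4.592 m².
From F = γ·h_c·A, the centroid depth is h_c = 48.0/(7.89705 × 4.592) = 1.32365 m.
The centroid lies 1.4/2 = 0.7 m below the top edge, so the top edge sits at h_top = 1.32365 − 0.7 = 0.62365 m below the surface.

d_top ≈ 0.62 m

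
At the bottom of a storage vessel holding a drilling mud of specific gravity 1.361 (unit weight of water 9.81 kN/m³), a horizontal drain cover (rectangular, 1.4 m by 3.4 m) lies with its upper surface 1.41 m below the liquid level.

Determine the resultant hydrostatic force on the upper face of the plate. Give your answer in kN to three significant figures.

F ≈ 89.6 kN

γ = 1.361 × 9.81 = 13.35141 kN/m³.
The plate is horizontal, so pressure is uniform at p = γ·h = 13.35141 × 1.41 = 18.8255 kN/m².
A = 1.4 × 3.4 = 4.76 m².
F = p·A = 18.8255 × 4.76 = 89.6094 kN.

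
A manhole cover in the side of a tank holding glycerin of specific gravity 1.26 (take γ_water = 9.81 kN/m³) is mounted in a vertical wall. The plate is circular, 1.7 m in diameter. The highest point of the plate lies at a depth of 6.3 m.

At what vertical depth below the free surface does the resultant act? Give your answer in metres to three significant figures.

h_p = 7.18 m

γ = 1.26 × 9.81 = 12.3606 kN/m³.
The centroid is at the centre, 0.85 m below the top of the plate, so the centroid depth is h_c = 6.3 + 0.85 = 7.15 m.
A = π(0.85)² = 2.2698 m².
Resultant F = γ·h_c·A = 12.3606 × 7.15 × 2.2698 = 200.601 kN.
I_c = πr⁴/4 = π × 0.85⁴/4 = 0.409983 m⁴.
Centre of pressure: y_p = y_c + I_c/(y_c·A) = 7.15 + 0.409983/(7.15 × 2.2698) = 7.15 + 0.0252623 = 7.17526 m along the plane.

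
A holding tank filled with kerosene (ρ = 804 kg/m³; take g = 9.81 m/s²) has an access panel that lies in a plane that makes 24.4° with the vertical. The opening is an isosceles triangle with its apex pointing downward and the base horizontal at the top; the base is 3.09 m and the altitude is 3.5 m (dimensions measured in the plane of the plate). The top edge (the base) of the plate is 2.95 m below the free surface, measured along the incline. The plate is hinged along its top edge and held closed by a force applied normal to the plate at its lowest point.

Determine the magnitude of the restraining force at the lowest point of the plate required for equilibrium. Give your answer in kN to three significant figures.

γ = ρg = 804 × 9.81 / 1000 = 7.88724 kN/m³.
The plate makes 24.4° with the vertical, i.e. θ = 90° − 24.4° = 65.6° to the horizontal. Measuring y along the incline from the free-surface line, vertical depth h = y·sinθ with sinθ = 0.910684.
With the apex down, the centroid sits h/3 = 3.5/3 = 1.16667 m below the base (the top edge), so y_c = 2.95 + 1.16667 = 4.11667 m and h_c = 4.11667 × 0.910684 = 3.74899 m.
A = ½ × 3.09 × 3.5 = 5.4075 m².
Resultant F = γ·h_c·A = 7.88724 × 3.74899 × 5.4075 = 159.895 kN.
I_c = b·h³/36 = 3.09 × 3.5³/36 = 3.6801 m⁴.
Centre of pressure: y_p = y_c + I_c/(y_c·A) = 4.11667 + 3.6801/(4.11667 × 5.4075) = 4.11667 + 0.165317 = 4.28199 m along the plane.
The resultant acts 1.16667 + 0.165317 = 1.33199 m (along the plate) below the hinge at the top edge, so the moment about the hinge is M = F × 1.33199 = 159.895 × 1.33199 = 212.979 kN·m.
A normal force at the bottom, 3.5 m from the hinge, must supply this moment: P = 212.979/3.5 = 60.8511 kN.

P ≈ 60.9 kN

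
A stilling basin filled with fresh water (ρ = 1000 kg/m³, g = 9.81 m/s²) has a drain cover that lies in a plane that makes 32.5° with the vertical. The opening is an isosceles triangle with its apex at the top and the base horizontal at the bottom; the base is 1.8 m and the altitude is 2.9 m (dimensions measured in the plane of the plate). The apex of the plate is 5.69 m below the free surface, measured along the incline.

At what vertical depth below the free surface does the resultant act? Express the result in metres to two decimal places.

γ = ρg = 1000 × 9.81 = 9810 N/m³ = 9.81 kN/m³.
The plate makes 32.5° with the vertical, i.e. θ = 90° − 32.5° = 57.5° to the horizontal. Measuring y along the incline from the free-surface line, vertical depth h = y·sinθ with sinθ = 0.843391.
With the apex up, the centroid sits 2h/3 = 2 × 2.9/3 = 1.93333 m below the apex, so y_c = 5.69 + 1.93333 = 7.62333 m and h_c = 7.62333 × 0.843391 = 6.42945 m.
A = ½ × 1.8 × 2.9 = 2.61 m².
Resultant F = γ·h_c·A = 9.81 × 6.42945 × 2.61 = 164.62 kN.
I_c = b·h³/36 = 1.8 × 2.9³/36 = 1.21945 m⁴.
Centre of pressure: y_p = y_c + I_c/(y_c·A) = 7.62333 + 1.21945/(7.62333 × 2.61) = 7.62333 + 0.0612885 = 7.68462 m along the plane.
Vertically, h_p = y_p·sinθ = 7.68462 × 0.843391 = 6.48114 m.

h_p = 6.48 m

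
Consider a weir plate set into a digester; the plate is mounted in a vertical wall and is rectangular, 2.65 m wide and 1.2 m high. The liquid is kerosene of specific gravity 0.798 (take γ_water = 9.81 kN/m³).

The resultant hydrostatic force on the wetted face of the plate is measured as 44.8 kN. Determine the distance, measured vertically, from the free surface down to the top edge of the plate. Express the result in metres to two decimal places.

γ = 0.798 × 9.81 = 7.82838 kN/m³.
A = 2.65 × 1.2 = 3.18 m².
From F = γ·h_c·A, the centroid depth is h_c = 44.8/(7.82838 × 3.18) = 1.79961 m.
The centroid lies 1.2/2 = 0.6 m below the top edge, so the top edge sits at h_top = 1.79961 − 0.6 = 1.19961 m below the surface.

d_top ≈ 1.20 m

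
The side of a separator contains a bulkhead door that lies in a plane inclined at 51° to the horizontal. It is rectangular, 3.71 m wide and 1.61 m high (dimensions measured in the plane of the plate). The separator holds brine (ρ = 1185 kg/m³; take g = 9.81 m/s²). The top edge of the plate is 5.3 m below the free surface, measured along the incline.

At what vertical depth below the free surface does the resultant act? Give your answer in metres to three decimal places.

γ = ρg = 1185 × 9.81 / 1000 = 11.62485 kN/m³.
Let θ = 51° be the plate's angle to the horizontal; measure y along the incline from where the plane meets the free surface. Vertical depth h = y·sinθ with sinθ = 0.777146.
The centroid lies 1.61/2 = 0.805 m below the top edge, so y_c = 5.3 + 0.805 = 6.105 m and h_c = 6.105 × 0.777146 = 4.74448 m.
A = 3.71 × 1.61 = 5.9731 m².
Resultant F = γ·h_c·A = 11.62485 × 4.74448 × 5.9731 = 329.44 kN.
I_c = b·h³/12 = 3.71 × 1.61³/12 = 1.29024 m⁴.
Centre of pressure: y_p = y_c + I_c/(y_c·A) = 6.105 + 1.29024/(6.105 × 5.9731) = 6.105 + 0.0353822 = 6.14038 m along the plane.
Vertically, h_p = y_p·sinθ = 6.14038 × 0.777146 = 4.77197 m.

h_p = 4.772 m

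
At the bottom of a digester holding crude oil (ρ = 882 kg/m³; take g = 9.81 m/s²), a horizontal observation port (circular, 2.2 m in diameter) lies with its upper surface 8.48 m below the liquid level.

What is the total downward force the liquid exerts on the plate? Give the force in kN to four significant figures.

F ≈ 278.9 kN

γ = ρg = 882 × 9.81 / 1000 = 8.65242 kN/m³.
The plate is horizontal, so pressure is uniform at p = γ·h = 8.65242 × 8.48 = 73.3725 kN/m².
A = π(1.1)² = 3.80133 m².
F = p·A = 73.3725 × 3.80133 = 278.913 kN.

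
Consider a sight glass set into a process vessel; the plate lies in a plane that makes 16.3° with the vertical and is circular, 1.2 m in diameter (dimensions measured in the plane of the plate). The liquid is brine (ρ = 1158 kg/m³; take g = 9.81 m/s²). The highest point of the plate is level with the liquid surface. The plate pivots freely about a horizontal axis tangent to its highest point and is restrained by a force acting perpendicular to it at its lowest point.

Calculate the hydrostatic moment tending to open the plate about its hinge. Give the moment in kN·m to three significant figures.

γ = ρg = 1158 × 9.81 / 1000 = 11.35998 kN/m³.
The plate makes 16.3° with the vertical, i.e. θ = 90° − 16.3° = 73.7° to the horizontal. Measuring y along the incline from the free-surface line, vertical depth h = y·sinθ with sinθ = 0.959805.
The centroid is at the centre, 0.6 m below the top of the plate, so y_c = 0.6 m and h_c = 0.6 × 0.959805 = 0.575883 m.
A = π(0.6)² = 1.13097 m².
Resultant F = γ·h_c·A = 11.35998 × 0.575883 × 1.13097 = 7.39883 kN.
I_c = πr⁴/4 = π × 0.6⁴/4 = 0.101788 m⁴.
Centre of pressure: y_p = y_c + I_c/(y_c·A) = 0.6 + 0.101788/(0.6 × 1.13097) = 0.6 + 0.150001 = 0.750001 m along the plane.
The resultant acts 0.6 + 0.150001 = 0.750001 m (along the plate) below the hinge at the top edge, so the moment about the hinge is M = F × 0.750001 = 7.39883 × 0.750001 = 5.54913 kN·m.

M ≈ 5.55 kN·m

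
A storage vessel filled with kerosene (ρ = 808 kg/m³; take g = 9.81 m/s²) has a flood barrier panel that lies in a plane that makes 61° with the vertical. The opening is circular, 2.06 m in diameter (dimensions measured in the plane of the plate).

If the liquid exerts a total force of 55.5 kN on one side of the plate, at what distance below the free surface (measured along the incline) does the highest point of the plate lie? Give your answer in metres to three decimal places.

γ = ρg = 808 × 9.81 / 1000 = 7.92648 kN/m³.
A = π(1.03)² = 3.33292 m².
From F = γ·h_c·A, the centroid depth is h_c = 55.5/(7.92648 × 3.33292) = 2.10081 m.
The plate makes 61° with the vertical, i.e. θ = 90° − 61° = 29° to the horizontal. Measuring y along the incline from the free-surface line, vertical depth h = y·sinθ with sinθ = 0.484810.
Along the incline, y_c = h_c/sinθ = 2.10081/0.484810 = 4.33326 m.
The centroid is at the centre, 1.03 m below the top of the plate, so the highest point sits at y_top = 4.33326 − 1.03 = 3.30326 m along the incline.

y_top ≈ 3.303 m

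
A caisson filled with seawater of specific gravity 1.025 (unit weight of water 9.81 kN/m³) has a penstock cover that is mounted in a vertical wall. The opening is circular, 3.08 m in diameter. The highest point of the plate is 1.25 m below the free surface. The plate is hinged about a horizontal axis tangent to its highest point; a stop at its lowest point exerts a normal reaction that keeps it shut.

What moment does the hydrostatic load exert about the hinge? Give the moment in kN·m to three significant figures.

M ≈ 366 kN·m

γ = 1.025 × 9.81 = 10.05525 kN/m³.
The centroid is at the centre, 1.54 m below the top of the plate, so the centroid depth is h_c = 1.25 + 1.54 = 2.79 m.
A = π(1.54)² = 7.4506 m².
Resultant F = γ·h_c·A = 10.05525 × 2.79 × 7.4506 = 209.02 kN.
I_c = πr⁴/4 = π × 1.54⁴/4 = 4.41746 m⁴.
Centre of pressure: y_p = y_c + I_c/(y_c·A) = 2.79 + 4.41746/(2.79 × 7.4506) = 2.79 + 0.212509 = 3.00251 m along the plane.
The resultant acts 1.54 + 0.212509 = 1.75251 m (along the plate) below the hinge at the top edge, so the moment about the hinge is M = F × 1.75251 = 209.02 × 1.75251 = 366.31 kN·m.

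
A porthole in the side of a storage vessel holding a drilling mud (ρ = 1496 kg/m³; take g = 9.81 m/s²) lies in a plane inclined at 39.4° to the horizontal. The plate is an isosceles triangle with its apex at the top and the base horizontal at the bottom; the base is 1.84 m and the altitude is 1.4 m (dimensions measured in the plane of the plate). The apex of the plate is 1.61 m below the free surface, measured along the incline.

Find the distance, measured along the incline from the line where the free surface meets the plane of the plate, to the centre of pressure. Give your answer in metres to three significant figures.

γ = ρg = 1496 × 9.81 / 1000 = 14.67576 kN/m³.
Let θ = 39.4° be the plate's angle to the horizontal; measure y along the incline from where the plane meets the free surface. Vertical depth h = y·sinθ with sinθ = 0.634731.
With the apex up, the centroid sits 2h/3 = 2 × 1.4/3 = 0.933333 m below the apex, so y_c = 1.61 + 0.933333 = 2.54333 m and h_c = 2.54333 × 0.634731 = 1.61433 m.
A = ½ × 1.84 × 1.4 = 1.288 m².
Resultant F = γ·h_c·A = 14.67576 × 1.61433 × 1.288 = 30.5147 kN.
I_c = b·h³/36 = 1.84 × 1.4³/36 = 0.140249 m⁴.
Centre of pressure: y_p = y_c + I_c/(y_c·A) = 2.54333 + 0.140249/(2.54333 × 1.288) = 2.54333 + 0.0428135 = 2.58614 m along the plane.

y_p = 2.59 m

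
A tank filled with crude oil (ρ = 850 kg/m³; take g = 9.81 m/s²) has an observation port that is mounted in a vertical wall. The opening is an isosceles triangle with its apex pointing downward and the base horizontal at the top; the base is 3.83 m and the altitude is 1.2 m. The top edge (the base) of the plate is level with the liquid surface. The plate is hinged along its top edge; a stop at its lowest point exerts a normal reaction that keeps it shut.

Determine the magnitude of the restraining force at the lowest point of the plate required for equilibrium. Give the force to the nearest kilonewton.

γ = ρg = 850 × 9.81 / 1000 = 8.3385 kN/m³.
With the apex down, the centroid sits h/3 = 1.2/3 = 0.4 m below the base (the top edge), so the centroid depth is h_c = 0.4 m.
A = ½ × 3.83 × 1.2 = 2.298 m².
Resultant F = γ·h_c·A = 8.3385 × 0.4 × 2.298 = 7.66475 kN.
I_c = b·h³/36 = 3.83 × 1.2³/36 = 0.18384 m⁴.
Centre of pressure: y_p = y_c + I_c/(y_c·A) = 0.4 + 0.18384/(0.4 × 2.298) = 0.4 + 0.2 = 0.6 m along the plane.
The resultant acts 0.4 + 0.2 = 0.6 m (along the plate) below the hinge at the top edge, so the moment about the hinge is M = F × 0.6 = 7.66475 × 0.6 = 4.59885 kN·m.
A normal force at the bottom, 1.2 m from the hinge, must supply this moment: P = 4.59885/1.2 = 3.83237 kN.

P ≈ 4 kN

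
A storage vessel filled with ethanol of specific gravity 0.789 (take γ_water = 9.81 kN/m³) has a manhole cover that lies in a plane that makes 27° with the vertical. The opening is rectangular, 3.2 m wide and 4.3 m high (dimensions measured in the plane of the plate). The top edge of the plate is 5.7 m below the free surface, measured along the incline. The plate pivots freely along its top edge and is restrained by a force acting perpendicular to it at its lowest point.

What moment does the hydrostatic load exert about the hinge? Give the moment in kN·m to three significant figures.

M ≈ 1750 kN·m

γ = 0.789 × 9.81 = 7.74009 kN/m³.
The plate makes 27° with the vertical, i.e. θ = 90° − 27° = 63° to the horizontal. Measuring y along the incline from the free-surface line, vertical depth h = y·sinθ with sinθ = 0.891007.
The centroid lies 4.3/2 = 2.15 m below the top edge, so y_c = 5.7 + 2.15 = 7.85 m and h_c = 7.85 × 0.891007 = 6.9944 m.
A = 3.2 × 4.3 = 13.76 m².
Resultant F = γ·h_c·A = 7.74009 × 6.9944 × 13.76 = 744.929 kN.
I_c = b·h³/12 = 3.2 × 4.3³/12 = 21.2019 m⁴.
Centre of pressure: y_p = y_c + I_c/(y_c·A) = 7.85 + 21.2019/(7.85 × 13.76) = 7.85 + 0.196285 = 8.04628 m along the plane.
The resultant acts 2.15 + 0.196285 = 2.34628 m (along the plate) below the hinge at the top edge, so the moment about the hinge is M = F × 2.34628 = 744.929 × 2.34628 = 1747.81 kN·m.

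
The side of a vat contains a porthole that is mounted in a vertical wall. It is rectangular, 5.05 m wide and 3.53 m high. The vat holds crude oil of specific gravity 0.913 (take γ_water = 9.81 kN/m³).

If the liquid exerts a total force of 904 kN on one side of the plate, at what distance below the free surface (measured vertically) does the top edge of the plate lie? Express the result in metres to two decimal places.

d_top ≈ 3.90 m

γ = 0.913 × 9.81 = 8.95653 kN/m³.
A = 5.05 × 3.53 = 17.8265 m².
From F = γ·h_c·A, the centroid depth is h_c = 904/(8.95653 × 17.8265) = 5.6619 m.
The centroid lies 3.53/2 = 1.765 m below the top edge, so the top edge sits at h_top = 5.6619 − 1.765 = 3.8969 m below the surface.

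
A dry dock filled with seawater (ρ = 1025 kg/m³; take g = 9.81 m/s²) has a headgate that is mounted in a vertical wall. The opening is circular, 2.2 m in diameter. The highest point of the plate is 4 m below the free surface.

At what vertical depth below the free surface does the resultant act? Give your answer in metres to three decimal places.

γ = ρg = 1025 × 9.81 / 1000 = 10.05525 kN/m³.
The centroid is at the centre, 1.1 m below the top of the plate, so the centroid depth is h_c = 4 + 1.1 = 5.1 m.
A = π(1.1)² = 3.80133 m².
Resultant F = γ·h_c·A = 10.05525 × 5.1 × 3.80133 = 194.939 kN.
I_c = πr⁴/4 = π × 1.1⁴/4 = 1.1499 m⁴.
Centre of pressure: y_p = y_c + I_c/(y_c·A) = 5.1 + 1.1499/(5.1 × 3.80133) = 5.1 + 0.0593136 = 5.15931 m along the plane.

h_p = 5.159 m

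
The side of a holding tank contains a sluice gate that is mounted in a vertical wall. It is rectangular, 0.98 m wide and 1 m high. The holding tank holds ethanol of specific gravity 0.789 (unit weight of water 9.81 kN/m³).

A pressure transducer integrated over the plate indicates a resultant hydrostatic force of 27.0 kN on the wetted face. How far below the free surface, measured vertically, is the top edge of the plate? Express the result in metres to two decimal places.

d_top ≈ 3.06 m

γ = 0.789 × 9.81 = 7.74009 kN/m³.
A = 0.98 × 1 = 0.98 m².
From F = γ·h_c·A, the centroid depth is h_c = 27.0/(7.74009 × 0.98) = 3.55952 m.
The centroid lies 1/2 = 0.5 m below the top edge, so the top edge sits at h_top = 3.55952 − 0.5 = 3.05952 m below the surface.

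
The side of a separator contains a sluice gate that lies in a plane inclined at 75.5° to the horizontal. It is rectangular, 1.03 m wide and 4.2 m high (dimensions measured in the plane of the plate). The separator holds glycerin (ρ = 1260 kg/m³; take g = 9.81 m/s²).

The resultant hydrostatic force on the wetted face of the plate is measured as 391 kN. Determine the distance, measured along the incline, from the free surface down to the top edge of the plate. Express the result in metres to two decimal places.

y_top ≈ 5.45 m

γ = ρg = 1260 × 9.81 / 1000 = 12.3606 kN/m³.
A = 1.03 × 4.2 = 4.326 m².
From F = γ·h_c·A, the centroid depth is h_c = 391/(12.3606 × 4.326) = 7.31224 m.
Let θ = 75.5° be the plate's angle to the horizontal; measure y along the incline from where the plane meets the free surface. Vertical depth h = y·sinθ with sinθ = 0.968148.
Along the incline, y_c = h_c/sinθ = 7.31224/0.968148 = 7.55281 m.
The centroid lies 4.2/2 = 2.1 m below the top edge, so the top edge sits at y_top = 7.55281 − 2.1 = 5.45281 m along the incline.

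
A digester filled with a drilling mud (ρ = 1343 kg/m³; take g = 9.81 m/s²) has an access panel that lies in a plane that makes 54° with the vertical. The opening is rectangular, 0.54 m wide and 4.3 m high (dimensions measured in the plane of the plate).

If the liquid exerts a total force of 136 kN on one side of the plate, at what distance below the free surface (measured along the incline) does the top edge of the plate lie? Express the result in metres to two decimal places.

γ = ρg = 1343 × 9.81 / 1000 = 13.17483 kN/m³.
A = 0.54 × 4.3 = 2.322 m².
From F = γ·h_c·A, the centroid depth is h_c = 136/(13.17483 × 2.322) = 4.44561 m.
The plate makes 54° with the vertical, i.e. θ = 90° − 54° = 36° to the horizontal. Measuring y along the incline from the free-surface line, vertical depth h = y·sinθ with sinθ = 0.587785.
Along the incline, y_c = h_c/sinθ = 4.44561/0.587785 = 7.56333 m.
The centroid lies 4.3/2 = 2.15 m below the top edge, so the top edge sits at y_top = 7.56333 − 2.15 = 5.41333 m along the incline.

y_top ≈ 5.41 m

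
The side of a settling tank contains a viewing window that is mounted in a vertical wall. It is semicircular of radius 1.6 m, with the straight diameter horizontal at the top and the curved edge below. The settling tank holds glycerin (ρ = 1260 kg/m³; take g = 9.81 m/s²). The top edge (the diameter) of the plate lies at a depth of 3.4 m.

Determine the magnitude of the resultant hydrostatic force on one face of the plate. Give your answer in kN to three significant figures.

F ≈ 203 kN

γ = ρg = 1260 × 9.81 / 1000 = 12.3606 kN/m³.
The centroid of a semicircle lies 4r/(3π) = 0.679061 m from the diameter, here below the top edge, so the centroid depth is h_c = 3.4 + 0.679061 = 4.07906 m.
A = πr²/2 = π × 1.6²/2 = 4.02124 m².
Resultant F = γ·h_c·A = 12.3606 × 4.07906 × 4.02124 = 202.749 kN.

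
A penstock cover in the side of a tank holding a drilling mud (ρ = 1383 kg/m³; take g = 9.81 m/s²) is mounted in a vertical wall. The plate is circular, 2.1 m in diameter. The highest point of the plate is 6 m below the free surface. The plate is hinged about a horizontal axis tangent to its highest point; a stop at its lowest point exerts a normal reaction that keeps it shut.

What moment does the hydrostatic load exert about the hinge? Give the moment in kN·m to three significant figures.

M ≈ 361 kN·m

γ = ρg = 1383 × 9.81 / 1000 = 13.56723 kN/m³.
The centroid is at the centre, 1.05 m below the top of the plate, so the centroid depth is h_c = 6 + 1.05 = 7.05 m.
A = π(1.05)² = 3.46361 m².
Resultant F = γ·h_c·A = 13.56723 × 7.05 × 3.46361 = 331.291 kN.
I_c = πr⁴/4 = π × 1.05⁴/4 = 0.954656 m⁴.
Centre of pressure: y_p = y_c + I_c/(y_c·A) = 7.05 + 0.954656/(7.05 × 3.46361) = 7.05 + 0.0390957 = 7.0891 m along the plane.
The resultant acts 1.05 + 0.0390957 = 1.0891 m (along the plate) below the hinge at the top edge, so the moment about the hinge is M = F × 1.0891 = 331.291 × 1.0891 = 360.809 kN·m.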